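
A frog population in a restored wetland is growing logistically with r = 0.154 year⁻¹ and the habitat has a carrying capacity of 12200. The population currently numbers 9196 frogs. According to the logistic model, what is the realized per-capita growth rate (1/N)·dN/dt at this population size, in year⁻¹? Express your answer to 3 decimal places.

(1/N)·dN/dt = r(1 − N/K) = 0.154 × (1 − 9196/12200).
= 0.154 × 0.24623 = 0.037919.

0.038 per year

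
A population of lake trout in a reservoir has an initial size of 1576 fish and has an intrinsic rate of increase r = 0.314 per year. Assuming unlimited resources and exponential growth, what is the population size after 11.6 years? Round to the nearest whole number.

60177 fish

N(t) = N₀·e^(rt) = 1576 × e^(0.314×11.6) = 1576 × e^3.642.
e^3.642 ≈ 38.183, so N ≈ 1576 × 38.183 = 60177.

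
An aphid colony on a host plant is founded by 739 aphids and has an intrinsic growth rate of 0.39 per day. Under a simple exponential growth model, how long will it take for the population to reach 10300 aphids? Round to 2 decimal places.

Set N₀·e^(rt) = 10300: e^(0.39·t) = 10300/739 = 13.938.
0.39·t = ln(13.938) = 2.6346, so t = 2.6346/0.39 = 6.7554.

6.76 days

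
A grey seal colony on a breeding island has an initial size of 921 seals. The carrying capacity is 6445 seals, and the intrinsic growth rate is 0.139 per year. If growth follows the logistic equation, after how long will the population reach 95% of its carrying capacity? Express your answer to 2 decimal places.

A = (K − N₀)/N₀ = (6445 − 921)/921 = 5.9978.
Solve 6445/(1 + 5.9978·e^(−0.139t)) = 6122.75: 1 + 5.9978·e^(−0.139t) = 1.0526, so e^(−0.139t) = 0.00877511.
−0.139·t = ln(0.00877511) = -4.7358, so t = 4.7358/0.139 = 34.071.

34.07 years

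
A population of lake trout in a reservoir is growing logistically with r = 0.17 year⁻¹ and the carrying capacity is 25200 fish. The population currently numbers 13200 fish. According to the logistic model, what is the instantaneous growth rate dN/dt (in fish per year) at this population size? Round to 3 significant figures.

1070 fish per year

dN/dt = rN(1 − N/K) = 0.17 × 13200 × (1 − 13200/25200).
1 − 13200/25200 = 0.47619; dN/dt = 0.17 × 13200 × 0.47619 = 1068.6.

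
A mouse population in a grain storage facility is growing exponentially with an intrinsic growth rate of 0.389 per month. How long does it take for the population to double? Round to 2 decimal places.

1.78 months

Doubling time t_d = ln(2)/r = 0.6931/0.389 = 1.7819.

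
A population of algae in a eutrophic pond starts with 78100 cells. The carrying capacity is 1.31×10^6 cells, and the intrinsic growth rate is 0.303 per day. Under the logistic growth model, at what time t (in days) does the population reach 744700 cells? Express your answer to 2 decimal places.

A = (K − N₀)/N₀ = (1.31×10^6 − 78100)/78100 = 15.773.
Solve 1.31×10^6/(1 + 15.773·e^(−0.303t)) = 744700: 1 + 15.773·e^(−0.303t) = 1.7591, so e^(−0.303t) = 0.0481253.
−0.303·t = ln(0.0481253) = -3.0339, so t = 3.0339/0.303 = 10.013.

10.01 days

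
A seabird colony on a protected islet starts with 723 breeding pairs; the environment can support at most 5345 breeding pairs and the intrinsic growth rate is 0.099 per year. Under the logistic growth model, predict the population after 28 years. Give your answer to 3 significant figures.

3820 breeding pairs

A = (K − N₀)/N₀ = (5345 − 723)/723 = 6.3928.
N(t) = K/(1 + A·e^(−rt)) = 5345/(1 + 6.3928×e^(−0.099×28)).
e^(−2.772) = 0.062537; denominator = 1 + 6.3928×0.062537 = 1.3998.
N = 5345/1.3998 = 3818.44.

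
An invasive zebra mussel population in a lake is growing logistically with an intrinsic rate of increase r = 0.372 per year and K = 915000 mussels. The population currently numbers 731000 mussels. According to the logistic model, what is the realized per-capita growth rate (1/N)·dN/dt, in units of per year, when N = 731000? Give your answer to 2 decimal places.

0.07 per year

(1/N)·dN/dt = r(1 − N/K) = 0.372 × (1 − 731000/915000).
= 0.372 × 0.20109 = 0.074807.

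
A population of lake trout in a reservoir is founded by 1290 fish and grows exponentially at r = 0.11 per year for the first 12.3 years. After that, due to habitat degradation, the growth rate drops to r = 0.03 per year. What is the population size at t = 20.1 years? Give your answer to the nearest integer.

6307 fish

Phase 1: N(12.3) = 1290·e^(0.11×12.3) = 1290·e^1.353 = 4991.03.
Phase 2 runs for 20.1 − 12.3 = 7.8 years at r = 0.03.
N(20.1) = 4991.03·e^(0.03×7.8) = 4991.03·e^0.234 = 6306.89.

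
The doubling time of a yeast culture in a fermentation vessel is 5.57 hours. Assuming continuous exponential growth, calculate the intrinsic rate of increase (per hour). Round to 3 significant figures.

0.124 per hour

r = ln(2)/t_d = 0.6931/5.57 = 0.12444.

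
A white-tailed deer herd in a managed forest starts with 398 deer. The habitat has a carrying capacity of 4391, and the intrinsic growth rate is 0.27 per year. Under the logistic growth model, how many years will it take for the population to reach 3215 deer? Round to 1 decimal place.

12.3 years

A = (K − N₀)/N₀ = (4391 − 398)/398 = 10.033.
Solve 4391/(1 + 10.033·e^(−0.27t)) = 3215: 1 + 10.033·e^(−0.27t) = 1.3658, so e^(−0.27t) = 0.0364594.
−0.27·t = ln(0.0364594) = -3.3116, so t = 3.3116/0.27 = 12.265.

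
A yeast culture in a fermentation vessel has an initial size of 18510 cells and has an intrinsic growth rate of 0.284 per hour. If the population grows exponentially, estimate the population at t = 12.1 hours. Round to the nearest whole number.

N(t) = N₀·e^(rt) = 18510 × e^(0.284×12.1) = 18510 × e^3.436.
e^3.436 ≈ 31.075, so N ≈ 18510 × 31.075 = 575196.

575196 cells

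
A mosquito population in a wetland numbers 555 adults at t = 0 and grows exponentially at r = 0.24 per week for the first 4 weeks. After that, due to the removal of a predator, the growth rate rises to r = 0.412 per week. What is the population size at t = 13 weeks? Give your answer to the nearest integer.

59099 adults

Phase 1: N(4) = 555·e^(0.24×4) = 555·e^0.96 = 1449.49.
Phase 2 runs for 13 − 4 = 9 weeks at r = 0.412.
N(13) = 1449.49·e^(0.412×9) = 1449.49·e^3.708 = 59098.9.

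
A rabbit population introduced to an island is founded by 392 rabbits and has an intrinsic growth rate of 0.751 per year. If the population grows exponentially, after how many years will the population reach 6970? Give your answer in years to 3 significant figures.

3.83 years

Set N₀·e^(rt) = 6970: e^(0.751·t) = 6970/392 = 17.781.
0.751·t = ln(17.781) = 2.8781, so t = 2.8781/0.751 = 3.8324.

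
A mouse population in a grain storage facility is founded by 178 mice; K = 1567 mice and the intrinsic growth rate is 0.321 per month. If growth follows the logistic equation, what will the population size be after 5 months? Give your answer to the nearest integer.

610 mice

A = (K − N₀)/N₀ = (1567 − 178)/178 = 7.8034.
N(t) = K/(1 + A·e^(−rt)) = 1567/(1 + 7.8034×e^(−0.321×5)).
e^(−1.605) = 0.20089; denominator = 1 + 7.8034×0.20089 = 2.5676.
N = 1567/2.5676 = 610.294.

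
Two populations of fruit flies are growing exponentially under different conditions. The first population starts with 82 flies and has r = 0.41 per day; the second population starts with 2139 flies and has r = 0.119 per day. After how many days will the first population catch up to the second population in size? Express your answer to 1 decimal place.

Set 82·e^(0.41t) = 2139·e^(0.119t).
e^((0.41 − 0.119)t) = 2139/82 → e^(0.291·t) = 26.085.
0.291·t = ln(26.085) = 3.2614, so t = 3.2614/0.291 = 11.207.

11.2 days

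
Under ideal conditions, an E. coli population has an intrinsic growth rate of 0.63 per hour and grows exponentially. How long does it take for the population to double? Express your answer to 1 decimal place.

Doubling time t_d = ln(2)/r = 0.6931/0.63 = 1.1002.

1.1 hours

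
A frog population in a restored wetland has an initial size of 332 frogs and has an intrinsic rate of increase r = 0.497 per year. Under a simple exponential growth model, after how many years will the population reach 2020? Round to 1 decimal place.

3.6 years

Set N₀·e^(rt) = 2020: e^(0.497·t) = 2020/332 = 6.0843.
0.497·t = ln(6.0843) = 1.8057, so t = 1.8057/0.497 = 3.6332.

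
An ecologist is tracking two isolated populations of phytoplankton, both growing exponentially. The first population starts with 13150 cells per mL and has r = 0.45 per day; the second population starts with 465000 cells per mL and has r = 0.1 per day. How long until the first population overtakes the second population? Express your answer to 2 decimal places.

10.19 days

Set 13150·e^(0.45t) = 465000·e^(0.1t).
e^((0.45 − 0.1)t) = 465000/13150 → e^(0.35·t) = 35.361.
0.35·t = ln(35.361) = 3.5656, so t = 3.5656/0.35 = 10.187.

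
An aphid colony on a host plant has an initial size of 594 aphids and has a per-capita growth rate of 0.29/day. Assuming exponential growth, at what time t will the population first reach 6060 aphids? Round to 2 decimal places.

8.01 days

Set N₀·e^(rt) = 6060: e^(0.29·t) = 6060/594 = 10.202.
0.29·t = ln(10.202) = 2.3226, so t = 2.3226/0.29 = 8.0089.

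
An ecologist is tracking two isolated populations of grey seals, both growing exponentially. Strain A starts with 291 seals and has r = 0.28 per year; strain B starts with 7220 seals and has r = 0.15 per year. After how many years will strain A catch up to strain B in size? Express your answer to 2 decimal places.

Set 291·e^(0.28t) = 7220·e^(0.15t).
e^((0.28 − 0.15)t) = 7220/291 → e^(0.13·t) = 24.811.
0.13·t = ln(24.811) = 3.2113, so t = 3.2113/0.13 = 24.702.

24.70 years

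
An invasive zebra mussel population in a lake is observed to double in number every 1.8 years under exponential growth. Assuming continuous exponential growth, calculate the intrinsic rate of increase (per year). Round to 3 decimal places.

0.385 per year

r = ln(2)/t_d = 0.6931/1.8 = 0.38508.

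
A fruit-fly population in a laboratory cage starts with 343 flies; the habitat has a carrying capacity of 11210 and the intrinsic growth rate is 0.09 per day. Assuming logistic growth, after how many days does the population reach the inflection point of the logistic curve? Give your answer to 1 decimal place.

38.4 days

Logistic growth is fastest at N = K/2 = 5605.
A = (K − N₀)/N₀ = 31.682. Set K/(1 + A·e^(−rt)) = K/2 → A·e^(−rt) = 1.
e^(−0.09t) = 1/31.682 = 0.0315634, so t = ln(31.682)/0.09 = 3.4558/0.09 = 38.397.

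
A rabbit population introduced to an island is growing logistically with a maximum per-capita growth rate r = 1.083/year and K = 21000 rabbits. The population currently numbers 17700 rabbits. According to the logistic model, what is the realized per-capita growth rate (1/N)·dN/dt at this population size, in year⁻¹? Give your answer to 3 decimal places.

(1/N)·dN/dt = r(1 − N/K) = 1.083 × (1 − 17700/21000).
= 1.083 × 0.15714 = 0.17019.

0.170 per year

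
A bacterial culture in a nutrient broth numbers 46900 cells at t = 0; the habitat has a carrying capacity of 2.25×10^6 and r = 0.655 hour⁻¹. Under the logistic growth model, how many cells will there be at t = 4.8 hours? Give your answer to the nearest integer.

A = (K − N₀)/N₀ = (2.25×10^6 − 46900)/46900 = 46.974.
N(t) = K/(1 + A·e^(−rt)) = 2.25×10^6/(1 + 46.974×e^(−0.655×4.8)).
e^(−3.144) = 0.04311; denominator = 1 + 46.974×0.04311 = 3.0251.
N = 2.25×10^6/3.0251 = 743785.

743785 cells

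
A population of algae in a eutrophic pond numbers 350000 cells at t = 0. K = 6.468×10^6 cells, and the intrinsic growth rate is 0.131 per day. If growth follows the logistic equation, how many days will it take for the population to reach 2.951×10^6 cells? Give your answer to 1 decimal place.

20.5 days

A = (K − N₀)/N₀ = (6.468×10^6 − 350000)/350000 = 17.48.
Solve 6.468×10^6/(1 + 17.48·e^(−0.131t)) = 2.951×10^6: 1 + 17.48·e^(−0.131t) = 2.1918, so e^(−0.131t) = 0.0681807.
−0.131·t = ln(0.0681807) = -2.6856, so t = 2.6856/0.131 = 20.501.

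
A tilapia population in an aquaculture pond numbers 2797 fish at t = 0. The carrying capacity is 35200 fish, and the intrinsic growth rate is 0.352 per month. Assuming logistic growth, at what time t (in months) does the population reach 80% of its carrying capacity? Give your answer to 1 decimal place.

10.9 months

A = (K − N₀)/N₀ = (35200 − 2797)/2797 = 11.585.
Solve 35200/(1 + 11.585·e^(−0.352t)) = 28160: 1 + 11.585·e^(−0.352t) = 1.25, so e^(−0.352t) = 0.0215798.
−0.352·t = ln(0.0215798) = -3.836, so t = 3.836/0.352 = 10.898.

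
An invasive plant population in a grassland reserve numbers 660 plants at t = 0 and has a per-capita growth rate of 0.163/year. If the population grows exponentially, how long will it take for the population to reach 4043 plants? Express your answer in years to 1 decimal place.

Set N₀·e^(rt) = 4043: e^(0.163·t) = 4043/660 = 6.1258.
0.163·t = ln(6.1258) = 1.8125, so t = 1.8125/0.163 = 11.12.

11.1 years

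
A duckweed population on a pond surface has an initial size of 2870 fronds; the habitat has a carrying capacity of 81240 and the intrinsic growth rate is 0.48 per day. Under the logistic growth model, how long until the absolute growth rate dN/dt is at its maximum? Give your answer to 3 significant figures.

6.89 days

Logistic growth is fastest at N = K/2 = 40620.
A = (K − N₀)/N₀ = 27.307. Set K/(1 + A·e^(−rt)) = K/2 → A·e^(−rt) = 1.
e^(−0.48t) = 1/27.307 = 0.0366212, so t = ln(27.307)/0.48 = 3.3071/0.48 = 6.8899.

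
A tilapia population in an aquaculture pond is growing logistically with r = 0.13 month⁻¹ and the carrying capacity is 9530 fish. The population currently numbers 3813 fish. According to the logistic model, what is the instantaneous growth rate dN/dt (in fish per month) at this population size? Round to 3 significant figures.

297 fish per month

dN/dt = rN(1 − N/K) = 0.13 × 3813 × (1 − 3813/9530).
1 − 3813/9530 = 0.5999; dN/dt = 0.13 × 3813 × 0.5999 = 297.36.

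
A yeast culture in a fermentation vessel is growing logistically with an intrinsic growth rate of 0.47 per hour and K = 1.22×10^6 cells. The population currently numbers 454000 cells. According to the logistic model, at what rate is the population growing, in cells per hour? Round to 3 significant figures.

134000 cells per hour

dN/dt = rN(1 − N/K) = 0.47 × 454000 × (1 − 454000/1.22×10^6).
1 − 454000/1.22×10^6 = 0.62787; dN/dt = 0.47 × 454000 × 0.62787 = 1.33975×10^5.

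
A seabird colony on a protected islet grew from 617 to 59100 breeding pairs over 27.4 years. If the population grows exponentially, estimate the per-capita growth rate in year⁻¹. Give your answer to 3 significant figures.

From N(t) = N₀·e^(rt): e^(r·27.4) = 59100/617 = 95.786.
r·27.4 = ln(95.786) = 4.5621, so r = 4.5621/27.4 = 0.1665.

0.167 per year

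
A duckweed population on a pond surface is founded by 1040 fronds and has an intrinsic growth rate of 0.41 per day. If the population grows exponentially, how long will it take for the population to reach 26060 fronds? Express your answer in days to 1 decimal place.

7.9 days

Set N₀·e^(rt) = 26060: e^(0.41·t) = 26060/1040 = 25.058.
0.41·t = ln(25.058) = 3.2212, so t = 3.2212/0.41 = 7.8565.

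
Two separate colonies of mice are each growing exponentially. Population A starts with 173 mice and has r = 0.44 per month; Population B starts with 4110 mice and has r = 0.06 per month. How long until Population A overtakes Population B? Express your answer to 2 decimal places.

8.34 months

Set 173·e^(0.44t) = 4110·e^(0.06t).
e^((0.44 − 0.06)t) = 4110/173 → e^(0.38·t) = 23.757.
0.38·t = ln(23.757) = 3.1679, so t = 3.1679/0.38 = 8.3365.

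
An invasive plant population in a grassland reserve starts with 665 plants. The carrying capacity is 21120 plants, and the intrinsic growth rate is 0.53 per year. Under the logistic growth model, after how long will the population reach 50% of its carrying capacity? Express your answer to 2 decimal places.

A = (K − N₀)/N₀ = (21120 − 665)/665 = 30.759.
Solve 21120/(1 + 30.759·e^(−0.53t)) = 10560: 1 + 30.759·e^(−0.53t) = 2, so e^(−0.53t) = 0.0325104.
−0.53·t = ln(0.0325104) = -3.4262, so t = 3.4262/0.53 = 6.4645.

6.46 years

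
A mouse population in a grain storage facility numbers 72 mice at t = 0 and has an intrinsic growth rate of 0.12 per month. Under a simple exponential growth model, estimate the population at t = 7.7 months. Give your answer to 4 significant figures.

N(t) = N₀·e^(rt) = 72 × e^(0.12×7.7) = 72 × e^0.924.
e^0.924 ≈ 2.5193, so N ≈ 72 × 2.5193 = 181.393.

181.4 mice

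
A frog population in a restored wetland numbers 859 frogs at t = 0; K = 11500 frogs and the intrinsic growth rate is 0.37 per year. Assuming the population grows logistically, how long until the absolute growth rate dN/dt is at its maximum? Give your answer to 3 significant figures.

Logistic growth is fastest at N = K/2 = 5750.
A = (K − N₀)/N₀ = 12.388. Set K/(1 + A·e^(−rt)) = K/2 → A·e^(−rt) = 1.
e^(−0.37t) = 1/12.388 = 0.0807255, so t = ln(12.388)/0.37 = 2.5167/0.37 = 6.8019.

6.80 years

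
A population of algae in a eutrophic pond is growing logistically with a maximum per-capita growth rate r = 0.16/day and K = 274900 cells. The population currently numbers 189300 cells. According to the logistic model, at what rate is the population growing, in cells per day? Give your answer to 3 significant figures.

dN/dt = rN(1 − N/K) = 0.16 × 189300 × (1 − 189300/274900).
1 − 189300/274900 = 0.31139; dN/dt = 0.16 × 189300 × 0.31139 = 9431.3.

9430 cells per day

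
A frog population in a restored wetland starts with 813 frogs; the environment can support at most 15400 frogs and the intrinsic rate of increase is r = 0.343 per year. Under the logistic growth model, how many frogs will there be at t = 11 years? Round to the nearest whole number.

10904 frogs

A = (K − N₀)/N₀ = (15400 − 813)/813 = 17.942.
N(t) = K/(1 + A·e^(−rt)) = 15400/(1 + 17.942×e^(−0.343×11)).
e^(−3.773) = 0.022983; denominator = 1 + 17.942×0.022983 = 1.4124.
N = 15400/1.4124 = 10903.7.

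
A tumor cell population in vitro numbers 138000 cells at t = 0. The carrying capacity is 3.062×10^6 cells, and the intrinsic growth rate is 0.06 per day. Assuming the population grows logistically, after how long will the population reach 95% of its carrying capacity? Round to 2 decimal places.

99.96 days

A = (K − N₀)/N₀ = (3.062×10^6 − 138000)/138000 = 21.188.
Solve 3.062×10^6/(1 + 21.188·e^(−0.06t)) = 2.9089×10^6: 1 + 21.188·e^(−0.06t) = 1.0526, so e^(−0.06t) = 0.00248398.
−0.06·t = ln(0.00248398) = -5.9979, so t = 5.9979/0.06 = 99.965.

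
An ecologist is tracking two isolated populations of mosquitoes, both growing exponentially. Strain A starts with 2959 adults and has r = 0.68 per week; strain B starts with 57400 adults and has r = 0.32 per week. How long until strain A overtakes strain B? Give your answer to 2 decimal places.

8.24 weeks

Set 2959·e^(0.68t) = 57400·e^(0.32t).
e^((0.68 − 0.32)t) = 57400/2959 → e^(0.36·t) = 19.398.
0.36·t = ln(19.398) = 2.9652, so t = 2.9652/0.36 = 8.2366.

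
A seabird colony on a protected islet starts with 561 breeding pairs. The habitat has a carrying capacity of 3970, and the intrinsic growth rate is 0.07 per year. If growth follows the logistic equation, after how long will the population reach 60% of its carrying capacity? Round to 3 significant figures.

A = (K − N₀)/N₀ = (3970 − 561)/561 = 6.0766.
Solve 3970/(1 + 6.0766·e^(−0.07t)) = 2382: 1 + 6.0766·e^(−0.07t) = 1.6667, so e^(−0.07t) = 0.10971.
−0.07·t = ln(0.10971) = -2.2099, so t = 2.2099/0.07 = 31.57.

31.6 years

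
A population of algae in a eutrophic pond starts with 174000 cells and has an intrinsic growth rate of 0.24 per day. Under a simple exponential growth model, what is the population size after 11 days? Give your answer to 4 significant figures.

N(t) = N₀·e^(rt) = 174000 × e^(0.24×11) = 174000 × e^2.64.
e^2.64 ≈ 14.013, so N ≈ 174000 × 14.013 = 2.438297×10^6.

2438000 cells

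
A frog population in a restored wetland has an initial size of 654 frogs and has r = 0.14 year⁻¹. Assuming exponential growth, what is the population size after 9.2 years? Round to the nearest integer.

2371 frogs

N(t) = N₀·e^(rt) = 654 × e^(0.14×9.2) = 654 × e^1.288.
e^1.288 ≈ 3.6255, so N ≈ 654 × 3.6255 = 2371.1.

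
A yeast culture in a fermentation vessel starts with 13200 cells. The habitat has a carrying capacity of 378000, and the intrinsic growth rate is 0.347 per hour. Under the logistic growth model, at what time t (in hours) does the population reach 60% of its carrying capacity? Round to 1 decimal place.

A = (K − N₀)/N₀ = (378000 − 13200)/13200 = 27.636.
Solve 378000/(1 + 27.636·e^(−0.347t)) = 226800: 1 + 27.636·e^(−0.347t) = 1.6667, so e^(−0.347t) = 0.0241228.
−0.347·t = ln(0.0241228) = -3.7246, so t = 3.7246/0.347 = 10.734.

10.7 hours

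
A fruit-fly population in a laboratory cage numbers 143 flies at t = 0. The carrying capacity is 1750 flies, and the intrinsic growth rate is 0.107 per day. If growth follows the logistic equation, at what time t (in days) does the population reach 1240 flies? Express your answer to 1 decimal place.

30.9 days

A = (K − N₀)/N₀ = (1750 − 143)/143 = 11.238.
Solve 1750/(1 + 11.238·e^(−0.107t)) = 1240: 1 + 11.238·e^(−0.107t) = 1.4113, so e^(−0.107t) = 0.036599.
−0.107·t = ln(0.036599) = -3.3077, so t = 3.3077/0.107 = 30.913.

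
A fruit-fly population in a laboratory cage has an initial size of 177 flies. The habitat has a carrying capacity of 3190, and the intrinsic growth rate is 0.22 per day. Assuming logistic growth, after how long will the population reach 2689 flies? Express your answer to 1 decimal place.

20.5 days

A = (K − N₀)/N₀ = (3190 − 177)/177 = 17.023.
Solve 3190/(1 + 17.023·e^(−0.22t)) = 2689: 1 + 17.023·e^(−0.22t) = 1.1863, so e^(−0.22t) = 0.0109451.
−0.22·t = ln(0.0109451) = -4.5149, so t = 4.5149/0.22 = 20.522.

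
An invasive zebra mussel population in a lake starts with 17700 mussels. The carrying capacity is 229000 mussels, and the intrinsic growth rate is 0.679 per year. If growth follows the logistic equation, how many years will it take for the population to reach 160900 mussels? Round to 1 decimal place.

A = (K − N₀)/N₀ = (229000 − 17700)/17700 = 11.938.
Solve 229000/(1 + 11.938·e^(−0.679t)) = 160900: 1 + 11.938·e^(−0.679t) = 1.4232, so e^(−0.679t) = 0.035454.
−0.679·t = ln(0.035454) = -3.3395, so t = 3.3395/0.679 = 4.9183.

4.9 years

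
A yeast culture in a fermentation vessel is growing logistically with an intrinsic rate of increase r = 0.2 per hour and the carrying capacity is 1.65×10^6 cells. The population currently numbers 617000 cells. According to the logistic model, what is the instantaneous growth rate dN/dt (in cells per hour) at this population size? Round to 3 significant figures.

77300 cells per hour

dN/dt = rN(1 − N/K) = 0.2 × 617000 × (1 − 617000/1.65×10^6).
1 − 617000/1.65×10^6 = 0.62606; dN/dt = 0.2 × 617000 × 0.62606 = 77256.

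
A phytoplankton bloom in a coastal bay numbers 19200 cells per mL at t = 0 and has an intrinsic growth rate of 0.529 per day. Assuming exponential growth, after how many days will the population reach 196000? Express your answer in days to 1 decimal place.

Set N₀·e^(rt) = 196000: e^(0.529·t) = 196000/19200 = 10.208.
0.529·t = ln(10.208) = 2.3232, so t = 2.3232/0.529 = 4.3917.

4.4 days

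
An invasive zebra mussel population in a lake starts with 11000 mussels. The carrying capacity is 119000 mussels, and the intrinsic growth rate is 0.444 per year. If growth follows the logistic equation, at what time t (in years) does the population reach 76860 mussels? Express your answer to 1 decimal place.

A = (K − N₀)/N₀ = (119000 − 11000)/11000 = 9.8182.
Solve 119000/(1 + 9.8182·e^(−0.444t)) = 76860: 1 + 9.8182·e^(−0.444t) = 1.5483, so e^(−0.444t) = 0.0558423.
−0.444·t = ln(0.0558423) = -2.8852, so t = 2.8852/0.444 = 6.4983.

6.5 years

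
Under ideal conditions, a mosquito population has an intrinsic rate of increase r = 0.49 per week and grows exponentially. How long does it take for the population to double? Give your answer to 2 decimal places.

1.41 weeks

Doubling time t_d = ln(2)/r = 0.6931/0.49 = 1.4146.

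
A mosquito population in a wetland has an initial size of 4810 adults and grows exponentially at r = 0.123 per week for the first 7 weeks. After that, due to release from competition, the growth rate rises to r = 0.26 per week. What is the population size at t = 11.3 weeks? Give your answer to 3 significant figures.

Phase 1: N(7) = 4810·e^(0.123×7) = 4810·e^0.861 = 11378.2.
Phase 2 runs for 11.3 − 7 = 4.3 weeks at r = 0.26.
N(11.3) = 11378.2·e^(0.26×4.3) = 11378.2·e^1.118 = 34802.8.

34800 adults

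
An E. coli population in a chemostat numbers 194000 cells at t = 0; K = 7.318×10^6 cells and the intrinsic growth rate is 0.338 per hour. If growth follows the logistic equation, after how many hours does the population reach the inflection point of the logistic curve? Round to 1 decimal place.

10.7 hours

Logistic growth is fastest at N = K/2 = 3.659×10^6.
A = (K − N₀)/N₀ = 36.722. Set K/(1 + A·e^(−rt)) = K/2 → A·e^(−rt) = 1.
e^(−0.338t) = 1/36.722 = 0.0272319, so t = ln(36.722)/0.338 = 3.6034/0.338 = 10.661.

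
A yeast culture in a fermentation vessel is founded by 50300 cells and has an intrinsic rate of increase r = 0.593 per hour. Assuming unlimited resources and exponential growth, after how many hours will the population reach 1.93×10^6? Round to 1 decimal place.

6.2 hours

Set N₀·e^(rt) = 1.93×10^6: e^(0.593·t) = 1.93×10^6/50300 = 38.37.
0.593·t = ln(38.37) = 3.6473, so t = 3.6473/0.593 = 6.1505.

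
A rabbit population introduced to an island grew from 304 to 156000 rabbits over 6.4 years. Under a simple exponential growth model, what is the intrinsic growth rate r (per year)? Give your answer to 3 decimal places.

0.975 per year

From N(t) = N₀·e^(rt): e^(r·6.4) = 156000/304 = 513.16.
r·6.4 = ln(513.16) = 6.2406, so r = 6.2406/6.4 = 0.97509.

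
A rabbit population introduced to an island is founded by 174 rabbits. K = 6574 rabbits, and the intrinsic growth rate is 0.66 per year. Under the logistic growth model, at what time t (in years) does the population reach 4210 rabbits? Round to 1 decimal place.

6.3 years

A = (K − N₀)/N₀ = (6574 − 174)/174 = 36.782.
Solve 6574/(1 + 36.782·e^(−0.66t)) = 4210: 1 + 36.782·e^(−0.66t) = 1.5615, so e^(−0.66t) = 0.0152663.
−0.66·t = ln(0.0152663) = -4.1821, so t = 4.1821/0.66 = 6.3365.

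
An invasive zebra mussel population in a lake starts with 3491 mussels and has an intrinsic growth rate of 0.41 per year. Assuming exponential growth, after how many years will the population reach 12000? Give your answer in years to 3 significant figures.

3.01 years

Set N₀·e^(rt) = 12000: e^(0.41·t) = 12000/3491 = 3.4374.
0.41·t = ln(3.4374) = 1.2347, so t = 1.2347/0.41 = 3.0115.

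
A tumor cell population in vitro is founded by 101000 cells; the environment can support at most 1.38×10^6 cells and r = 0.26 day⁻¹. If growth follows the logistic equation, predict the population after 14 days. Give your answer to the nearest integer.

A = (K − N₀)/N₀ = (1.38×10^6 − 101000)/101000 = 12.663.
N(t) = K/(1 + A·e^(−rt)) = 1.38×10^6/(1 + 12.663×e^(−0.26×14)).
e^(−3.64) = 0.026252; denominator = 1 + 12.663×0.026252 = 1.3324.
N = 1.38×10^6/1.3324 = 1.035692×10^6.

1035692 cells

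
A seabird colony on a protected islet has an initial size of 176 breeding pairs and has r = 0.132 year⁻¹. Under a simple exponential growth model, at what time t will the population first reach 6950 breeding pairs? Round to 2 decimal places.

Set N₀·e^(rt) = 6950: e^(0.132·t) = 6950/176 = 39.489.
0.132·t = ln(39.489) = 3.676, so t = 3.676/0.132 = 27.849.

27.85 years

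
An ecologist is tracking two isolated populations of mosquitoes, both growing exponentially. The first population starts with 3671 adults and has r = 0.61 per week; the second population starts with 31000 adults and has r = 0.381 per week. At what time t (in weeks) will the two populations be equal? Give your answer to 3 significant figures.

Set 3671·e^(0.61t) = 31000·e^(0.381t).
e^((0.61 − 0.381)t) = 31000/3671 → e^(0.229·t) = 8.4446.
0.229·t = ln(8.4446) = 2.1335, so t = 2.1335/0.229 = 9.3167.

9.32 weeks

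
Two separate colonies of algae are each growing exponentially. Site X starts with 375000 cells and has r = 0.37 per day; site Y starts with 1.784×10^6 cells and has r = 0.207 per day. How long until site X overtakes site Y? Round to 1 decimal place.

9.6 days

Set 375000·e^(0.37t) = 1.784×10^6·e^(0.207t).
e^((0.37 − 0.207)t) = 1.784×10^6/375000 → e^(0.163·t) = 4.7573.
0.163·t = ln(4.7573) = 1.5597, so t = 1.5597/0.163 = 9.5686.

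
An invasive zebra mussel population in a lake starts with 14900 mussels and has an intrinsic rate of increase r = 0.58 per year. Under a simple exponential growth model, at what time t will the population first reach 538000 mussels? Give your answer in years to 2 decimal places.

Set N₀·e^(rt) = 538000: e^(0.58·t) = 538000/14900 = 36.107.
0.58·t = ln(36.107) = 3.5865, so t = 3.5865/0.58 = 6.1836.

6.18 years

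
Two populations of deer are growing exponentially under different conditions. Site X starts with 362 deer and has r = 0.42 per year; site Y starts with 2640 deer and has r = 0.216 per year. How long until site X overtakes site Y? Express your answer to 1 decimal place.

9.7 years

Set 362·e^(0.42t) = 2640·e^(0.216t).
e^((0.42 − 0.216)t) = 2640/362 → e^(0.204·t) = 7.2928.
0.204·t = ln(7.2928) = 1.9869, so t = 1.9869/0.204 = 9.7397.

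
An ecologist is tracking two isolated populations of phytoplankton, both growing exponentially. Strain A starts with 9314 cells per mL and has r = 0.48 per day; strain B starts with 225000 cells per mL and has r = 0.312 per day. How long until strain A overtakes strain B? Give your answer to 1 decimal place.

19.0 days

Set 9314·e^(0.48t) = 225000·e^(0.312t).
e^((0.48 − 0.312)t) = 225000/9314 → e^(0.168·t) = 24.157.
0.168·t = ln(24.157) = 3.1846, so t = 3.1846/0.168 = 18.956.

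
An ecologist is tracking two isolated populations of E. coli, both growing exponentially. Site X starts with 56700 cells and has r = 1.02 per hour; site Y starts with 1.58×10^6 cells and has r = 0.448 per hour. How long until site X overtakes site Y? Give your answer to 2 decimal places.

5.82 hours

Set 56700·e^(1.02t) = 1.58×10^6·e^(0.448t).
e^((1.02 − 0.448)t) = 1.58×10^6/56700 → e^(0.572·t) = 27.866.
0.572·t = ln(27.866) = 3.3274, so t = 3.3274/0.572 = 5.8171.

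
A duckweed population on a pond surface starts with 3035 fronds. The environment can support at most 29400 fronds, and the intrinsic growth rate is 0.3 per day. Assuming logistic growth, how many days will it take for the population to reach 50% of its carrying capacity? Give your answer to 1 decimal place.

7.2 days

A = (K − N₀)/N₀ = (29400 − 3035)/3035 = 8.687.
Solve 29400/(1 + 8.687·e^(−0.3t)) = 14700: 1 + 8.687·e^(−0.3t) = 2, so e^(−0.3t) = 0.115115.
−0.3·t = ln(0.115115) = -2.1618, so t = 2.1618/0.3 = 7.2061.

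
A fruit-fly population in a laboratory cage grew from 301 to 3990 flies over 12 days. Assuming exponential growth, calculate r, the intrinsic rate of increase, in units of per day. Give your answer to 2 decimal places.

From N(t) = N₀·e^(rt): e^(r·12) = 3990/301 = 13.256.
r·12 = ln(13.256) = 2.5844, so r = 2.5844/12 = 0.21537.

0.22 per day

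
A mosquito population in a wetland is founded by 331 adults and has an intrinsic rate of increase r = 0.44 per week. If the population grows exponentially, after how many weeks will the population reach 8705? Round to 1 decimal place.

Set N₀·e^(rt) = 8705: e^(0.44·t) = 8705/331 = 26.299.
0.44·t = ln(26.299) = 3.2695, so t = 3.2695/0.44 = 7.4308.

7.4 weeks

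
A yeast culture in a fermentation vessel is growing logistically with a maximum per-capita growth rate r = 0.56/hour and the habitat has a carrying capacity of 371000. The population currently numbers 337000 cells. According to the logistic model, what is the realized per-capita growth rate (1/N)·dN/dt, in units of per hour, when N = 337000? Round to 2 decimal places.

0.05 per hour

(1/N)·dN/dt = r(1 − N/K) = 0.56 × (1 − 337000/371000).
= 0.56 × 0.091644 = 0.051321.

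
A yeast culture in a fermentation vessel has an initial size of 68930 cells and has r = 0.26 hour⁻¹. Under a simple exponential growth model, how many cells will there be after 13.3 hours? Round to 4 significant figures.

N(t) = N₀·e^(rt) = 68930 × e^(0.26×13.3) = 68930 × e^3.458.
e^3.458 ≈ 31.753, so N ≈ 68930 × 31.753 = 2.188762×10^6.

2189000 cells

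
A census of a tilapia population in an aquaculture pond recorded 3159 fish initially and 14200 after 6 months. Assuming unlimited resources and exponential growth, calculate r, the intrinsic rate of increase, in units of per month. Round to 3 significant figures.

From N(t) = N₀·e^(rt): e^(r·6) = 14200/3159 = 4.4951.
r·6 = ln(4.4951) = 1.503, so r = 1.503/6 = 0.2505.

0.250 per month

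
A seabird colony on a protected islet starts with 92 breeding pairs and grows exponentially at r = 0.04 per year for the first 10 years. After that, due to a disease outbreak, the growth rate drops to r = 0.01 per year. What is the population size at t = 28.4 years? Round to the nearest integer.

Phase 1: N(10) = 92·e^(0.04×10) = 92·e^0.4 = 137.248.
Phase 2 runs for 28.4 − 10 = 18.4 years at r = 0.01.
N(28.4) = 137.248·e^(0.01×18.4) = 137.248·e^0.184 = 164.974.

165 breeding pairs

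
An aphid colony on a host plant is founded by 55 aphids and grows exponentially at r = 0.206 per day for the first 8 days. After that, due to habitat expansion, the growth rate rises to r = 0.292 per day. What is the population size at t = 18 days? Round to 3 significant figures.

Phase 1: N(8) = 55·e^(0.206×8) = 55·e^1.648 = 285.812.
Phase 2 runs for 18 − 8 = 10 days at r = 0.292.
N(18) = 285.812·e^(0.292×10) = 285.812·e^2.92 = 5299.32.

5300 aphids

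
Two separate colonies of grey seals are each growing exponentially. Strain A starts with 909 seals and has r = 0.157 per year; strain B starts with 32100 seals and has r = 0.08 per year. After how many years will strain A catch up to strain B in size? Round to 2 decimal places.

46.29 years

Set 909·e^(0.157t) = 32100·e^(0.08t).
e^((0.157 − 0.08)t) = 32100/909 → e^(0.077·t) = 35.314.
0.077·t = ln(35.314) = 3.5643, so t = 3.5643/0.077 = 46.289.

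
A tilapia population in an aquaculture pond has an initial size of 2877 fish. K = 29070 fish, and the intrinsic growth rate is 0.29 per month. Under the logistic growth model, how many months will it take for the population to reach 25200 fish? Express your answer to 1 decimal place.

14.1 months

A = (K − N₀)/N₀ = (29070 − 2877)/2877 = 9.1043.
Solve 29070/(1 + 9.1043·e^(−0.29t)) = 25200: 1 + 9.1043·e^(−0.29t) = 1.1536, so e^(−0.29t) = 0.0168681.
−0.29·t = ln(0.0168681) = -4.0823, so t = 4.0823/0.29 = 14.077.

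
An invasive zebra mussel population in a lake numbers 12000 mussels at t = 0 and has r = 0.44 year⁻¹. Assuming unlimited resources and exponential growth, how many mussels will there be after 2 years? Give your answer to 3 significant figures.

N(t) = N₀·e^(rt) = 12000 × e^(0.44×2) = 12000 × e^0.88.
e^0.88 ≈ 2.4109, so N ≈ 12000 × 2.4109 = 28930.8.

28900 mussels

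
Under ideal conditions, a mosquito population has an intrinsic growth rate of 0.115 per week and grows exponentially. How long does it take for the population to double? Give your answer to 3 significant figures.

6.03 weeks

Doubling time t_d = ln(2)/r = 0.6931/0.115 = 6.0274.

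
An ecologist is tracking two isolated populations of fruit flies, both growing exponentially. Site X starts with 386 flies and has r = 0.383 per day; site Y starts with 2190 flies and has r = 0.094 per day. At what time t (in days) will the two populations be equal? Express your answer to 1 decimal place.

Set 386·e^(0.383t) = 2190·e^(0.094t).
e^((0.383 − 0.094)t) = 2190/386 → e^(0.289·t) = 5.6736.
0.289·t = ln(5.6736) = 1.7358, so t = 1.7358/0.289 = 6.0063.

6.0 days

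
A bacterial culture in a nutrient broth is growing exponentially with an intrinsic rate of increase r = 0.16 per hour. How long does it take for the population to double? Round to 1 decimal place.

Doubling time t_d = ln(2)/r = 0.6931/0.16 = 4.3322.

4.3 hours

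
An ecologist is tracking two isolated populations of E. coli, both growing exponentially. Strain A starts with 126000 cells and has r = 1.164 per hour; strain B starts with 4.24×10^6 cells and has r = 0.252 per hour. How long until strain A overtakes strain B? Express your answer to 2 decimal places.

3.86 hours

Set 126000·e^(1.164t) = 4.24×10^6·e^(0.252t).
e^((1.164 − 0.252)t) = 4.24×10^6/126000 → e^(0.912·t) = 33.651.
0.912·t = ln(33.651) = 3.516, so t = 3.516/0.912 = 3.8553.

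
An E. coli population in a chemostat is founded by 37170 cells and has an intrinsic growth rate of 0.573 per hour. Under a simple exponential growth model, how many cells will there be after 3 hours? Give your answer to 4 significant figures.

207400 cells

N(t) = N₀·e^(rt) = 37170 × e^(0.573×3) = 37170 × e^1.719.
e^1.719 ≈ 5.5789, so N ≈ 37170 × 5.5789 = 207369.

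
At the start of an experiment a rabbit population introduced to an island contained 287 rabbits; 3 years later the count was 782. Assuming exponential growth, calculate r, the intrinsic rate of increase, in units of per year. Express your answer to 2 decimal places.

0.33 per year

From N(t) = N₀·e^(rt): e^(r·3) = 782/287 = 2.7247.
r·3 = ln(2.7247) = 1.0024, so r = 1.0024/3 = 0.33412.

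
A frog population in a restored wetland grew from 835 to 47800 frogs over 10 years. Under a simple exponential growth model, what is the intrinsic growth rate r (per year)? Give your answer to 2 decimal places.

0.40 per year

From N(t) = N₀·e^(rt): e^(r·10) = 47800/835 = 57.246.
r·10 = ln(57.246) = 4.0473, so r = 4.0473/10 = 0.40473.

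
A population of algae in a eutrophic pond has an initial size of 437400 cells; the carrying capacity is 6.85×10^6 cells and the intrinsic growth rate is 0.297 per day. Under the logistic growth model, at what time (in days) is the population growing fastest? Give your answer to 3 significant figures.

9.04 days

Logistic growth is fastest at N = K/2 = 3.425×10^6.
A = (K − N₀)/N₀ = 14.661. Set K/(1 + A·e^(−rt)) = K/2 → A·e^(−rt) = 1.
e^(−0.297t) = 1/14.661 = 0.0682095, so t = ln(14.661)/0.297 = 2.6852/0.297 = 9.041.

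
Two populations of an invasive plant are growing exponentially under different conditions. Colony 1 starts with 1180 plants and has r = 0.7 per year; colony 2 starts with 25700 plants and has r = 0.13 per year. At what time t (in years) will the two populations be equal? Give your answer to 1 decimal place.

Set 1180·e^(0.7t) = 25700·e^(0.13t).
e^((0.7 − 0.13)t) = 25700/1180 → e^(0.57·t) = 21.78.
0.57·t = ln(21.78) = 3.081, so t = 3.081/0.57 = 5.4052.

5.4 years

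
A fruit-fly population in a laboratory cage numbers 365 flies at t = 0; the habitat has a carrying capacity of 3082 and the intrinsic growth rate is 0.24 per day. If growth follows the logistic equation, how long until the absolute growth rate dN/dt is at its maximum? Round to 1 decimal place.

Logistic growth is fastest at N = K/2 = 1541.
A = (K − N₀)/N₀ = 7.4438. Set K/(1 + A·e^(−rt)) = K/2 → A·e^(−rt) = 1.
e^(−0.24t) = 1/7.4438 = 0.134339, so t = ln(7.4438)/0.24 = 2.0074/0.24 = 8.3641.

8.4 days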